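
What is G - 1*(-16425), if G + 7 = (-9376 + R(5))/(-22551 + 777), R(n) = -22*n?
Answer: 59582503/3629 ≈ 16418.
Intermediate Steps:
G = -23822/3629 (G = -7 + (-9376 - 22*5)/(-22551 + 777) = -7 + (-9376 - 110)/(-21774) = -7 - 9486*(-1/21774) = -7 + 1581/3629 = -23822/3629 ≈ -6.5643)
G - 1*(-16425) = -23822/3629 - 1*(-16425) = -23822/3629 + 16425 = 59582503/3629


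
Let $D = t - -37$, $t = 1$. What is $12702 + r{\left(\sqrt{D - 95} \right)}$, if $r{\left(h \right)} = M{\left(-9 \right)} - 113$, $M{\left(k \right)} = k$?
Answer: $12580$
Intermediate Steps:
$D = 38$ ($D = 1 - -37 = 1 + 37 = 38$)
$r{\left(h \right)} = -122$ ($r{\left(h \right)} = -9 - 113 = -122$)
$12702 + r{\left(\sqrt{D - 95} \right)} = 12702 - 122 = 12580$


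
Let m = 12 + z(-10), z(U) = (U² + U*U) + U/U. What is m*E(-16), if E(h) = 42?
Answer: 8946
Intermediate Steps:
z(U) = 1 + 2*U² (z(U) = (U² + U²) + 1 = 2*U² + 1 = 1 + 2*U²)
m = 213 (m = 12 + (1 + 2*(-10)²) = 12 + (1 + 2*100) = 12 + (1 + 200) = 12 + 201 = 213)
m*E(-16) = 213*42 = 8946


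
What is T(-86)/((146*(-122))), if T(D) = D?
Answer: 43/8906 ≈ 0.0048282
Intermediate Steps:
T(-86)/((146*(-122))) = -86/(146*(-122)) = -86/(-17812) = -86*(-1/17812) = 43/8906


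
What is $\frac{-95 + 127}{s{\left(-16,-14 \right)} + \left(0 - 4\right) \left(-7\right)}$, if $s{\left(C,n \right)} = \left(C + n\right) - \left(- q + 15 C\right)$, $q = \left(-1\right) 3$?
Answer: $\frac{32}{235} \approx 0.13617$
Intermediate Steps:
$q = -3$
$s{\left(C,n \right)} = -3 + n - 14 C$ ($s{\left(C,n \right)} = \left(C + n\right) - \left(3 + 15 C\right) = -3 + n - 14 C$)
$\frac{-95 + 127}{s{\left(-16,-14 \right)} + \left(0 - 4\right) \left(-7\right)} = \frac{-95 + 127}{\left(-3 - 14 - -224\right) + \left(0 - 4\right) \left(-7\right)} = \frac{32}{\left(-3 - 14 + 224\right) - -28} = \frac{32}{207 + 28} = \frac{32}{235}$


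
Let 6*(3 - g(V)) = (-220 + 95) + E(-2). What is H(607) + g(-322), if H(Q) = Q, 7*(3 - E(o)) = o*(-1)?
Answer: 13238/21 ≈ 630.38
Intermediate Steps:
E(o) = 3 + o/7 (E(o) = 3 - o*(-1)/7 = 3 - (-1)*o/7 = 3 + o/7)
g(V) = 491/21 (g(V) = 3 - ((-220 + 95) + (3 + (⅐)*(-2)))/6 = 3 - (-125 + (3 - 2/7))/6 = 3 - (-125 + 19/7)/6 = 3 - ⅙*(-856/7) = 3 + 428/21 = 491/21)
H(607) + g(-322) = 607 + 491/21 = 13238/21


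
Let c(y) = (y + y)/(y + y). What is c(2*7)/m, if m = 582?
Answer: 1/582 ≈ 0.0017182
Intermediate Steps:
c(y) = 1 (c(y) = (2*y)/((2*y)) = (2*y)*(1/(2*y)) = 1)
c(2*7)/m = 1/582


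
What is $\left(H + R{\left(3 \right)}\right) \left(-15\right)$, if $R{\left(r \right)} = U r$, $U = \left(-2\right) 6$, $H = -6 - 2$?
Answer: $660$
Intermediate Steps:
$H = -8$ ($H = -6 - 2 = -8$)
$U = -12$
$R{\left(r \right)} = - 12 r$
$\left(H + R{\left(3 \right)}\right) \left(-15\right) = \left(-8 - 36\right) \left(-15\right) = \left(-44\right) \left(-15\right) = 660$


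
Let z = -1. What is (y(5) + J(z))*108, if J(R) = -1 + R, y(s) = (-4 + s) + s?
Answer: 432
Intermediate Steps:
y(s) = -4 + 2*s
(y(5) + J(z))*108 = ((-4 + 2*5) + (-1 - 1))*108 = ((-4 + 10) - 2)*108 = (6 - 2)*108 = 4*108 = 432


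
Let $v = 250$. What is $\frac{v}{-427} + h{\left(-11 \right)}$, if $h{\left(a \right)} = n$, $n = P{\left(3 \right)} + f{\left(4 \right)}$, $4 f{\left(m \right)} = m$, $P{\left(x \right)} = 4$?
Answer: $\frac{1885}{427} \approx 4.4145$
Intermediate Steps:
$f{\left(m \right)} = \frac{m}{4}$
$n = 5$ ($n = 4 + \frac{1}{4} \cdot 4 = 4 + 1 = 5$)
$h{\left(a \right)} = 5$
$\frac{v}{-427} + h{\left(-11 \right)} = \frac{250}{-427} + 5 = 250 \left(- \frac{1}{427}\right) + 5 = - \frac{250}{427} + 5 = \frac{1885}{427}$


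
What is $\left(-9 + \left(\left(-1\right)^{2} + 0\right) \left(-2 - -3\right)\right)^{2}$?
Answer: $64$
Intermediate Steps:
$\left(-9 + \left(\left(-1\right)^{2} + 0\right) \left(-2 - -3\right)\right)^{2} = \left(-9 + \left(1 + 0\right) \left(-2 + 3\right)\right)^{2} = \left(-9 + 1 \cdot 1\right)^{2} = \left(-9 + 1\right)^{2} = \left(-8\right)^{2} = 64$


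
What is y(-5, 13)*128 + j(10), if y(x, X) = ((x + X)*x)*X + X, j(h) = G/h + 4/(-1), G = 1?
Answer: -648999/10 ≈ -64900.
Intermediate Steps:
j(h) = -4 + 1/h (j(h) = 1/h + 4/(-1) = 1/h + 4*(-1) = 1/h - 4 = -4 + 1/h)
y(x, X) = X + X*x*(X + x) (y(x, X) = ((X + x)*x)*X + X = (x*(X + x))*X + X = X*x*(X + x) + X = X + X*x*(X + x))
y(-5, 13)*128 + j(10) = (13*(1 + (-5)**2 + 13*(-5)))*128 + (-4 + 1/10) = (13*(1 + 25 - 65))*128 + (-4 + 1/10) = (13*(-39))*128 - 39/10 = -507*128 - 39/10 = -64896 - 39/10 = -648999/10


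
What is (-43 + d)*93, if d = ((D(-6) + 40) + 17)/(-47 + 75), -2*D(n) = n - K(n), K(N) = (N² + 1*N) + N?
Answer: -26319/7 ≈ -3759.9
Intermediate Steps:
K(N) = N² + 2*N (K(N) = (N² + N) + N = (N + N²) + N = N² + 2*N)
D(n) = -n/2 + n*(2 + n)/2 (D(n) = -(n - n*(2 + n))/2 = -n/2 + n*(2 + n)/2)
d = 18/7 (d = (((½)*(-6)*(1 - 6) + 40) + 17)/(-47 + 75) = (((½)*(-6)*(-5) + 40) + 17)/28 = ((15 + 40) + 17)*(1/28) = (55 + 17)*(1/28) = 72*(1/28) = 18/7 ≈ 2.5714)
(-43 + d)*93 = (-43 + 18/7)*93 = -283/7*93 = -26319/7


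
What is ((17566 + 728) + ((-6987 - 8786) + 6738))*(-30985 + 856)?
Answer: -278964411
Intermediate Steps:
((17566 + 728) + ((-6987 - 8786) + 6738))*(-30985 + 856) = (18294 + (-15773 + 6738))*(-30129) = (18294 - 9035)*(-30129) = 9259*(-30129) = -278964411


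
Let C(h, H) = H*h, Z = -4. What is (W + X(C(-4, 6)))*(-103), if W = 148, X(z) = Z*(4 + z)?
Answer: -23484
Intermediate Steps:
X(z) = -16 - 4*z (X(z) = -4*(4 + z) = -16 - 4*z)
(W + X(C(-4, 6)))*(-103) = (148 + (-16 - 24*(-4)))*(-103) = (148 + (-16 - 4*(-24)))*(-103) = (148 + (-16 + 96))*(-103) = (148 + 80)*(-103) = 228*(-103) = -23484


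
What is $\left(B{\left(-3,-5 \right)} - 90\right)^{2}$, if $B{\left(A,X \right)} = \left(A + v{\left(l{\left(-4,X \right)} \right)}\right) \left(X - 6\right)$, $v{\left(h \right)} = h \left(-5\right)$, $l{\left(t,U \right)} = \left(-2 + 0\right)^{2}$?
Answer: $26569$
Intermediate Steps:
$l{\left(t,U \right)} = 4$ ($l{\left(t,U \right)} = \left(-2\right)^{2} = 4$)
$v{\left(h \right)} = - 5 h$
$B{\left(A,X \right)} = \left(-20 + A\right) \left(-6 + X\right)$ ($B{\left(A,X \right)} = \left(A - 20\right) \left(X - 6\right) = \left(A - 20\right) \left(-6 + X\right) = \left(-20 + A\right) \left(-6 + X\right)$)
$\left(B{\left(-3,-5 \right)} - 90\right)^{2} = \left(\left(120 - -100 - -18 - -15\right) - 90\right)^{2} = \left(\left(120 + 100 + 18 + 15\right) - 90\right)^{2} = \left(253 - 90\right)^{2} = 163^{2} = 26569$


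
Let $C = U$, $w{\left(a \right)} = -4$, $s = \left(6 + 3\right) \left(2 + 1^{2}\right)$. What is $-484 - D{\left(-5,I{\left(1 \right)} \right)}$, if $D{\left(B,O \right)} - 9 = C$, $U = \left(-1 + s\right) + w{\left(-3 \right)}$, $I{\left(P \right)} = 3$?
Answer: $-515$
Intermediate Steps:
$s = 27$ ($s = 9 \left(2 + 1\right) = 9 \cdot 3 = 27$)
$U = 22$ ($U = \left(-1 + 27\right) - 4 = 26 - 4 = 22$)
$C = 22$
$D{\left(B,O \right)} = 31$ ($D{\left(B,O \right)} = 9 + 22 = 31$)
$-484 - D{\left(-5,I{\left(1 \right)} \right)} = -484 - 31 = -515$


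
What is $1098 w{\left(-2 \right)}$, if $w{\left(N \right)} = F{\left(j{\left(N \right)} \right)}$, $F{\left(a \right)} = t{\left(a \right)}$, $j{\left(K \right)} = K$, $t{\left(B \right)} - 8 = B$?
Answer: $6588$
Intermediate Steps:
$t{\left(B \right)} = 8 + B$
$F{\left(a \right)} = 8 + a$
$w{\left(N \right)} = 8 + N$
$1098 w{\left(-2 \right)} = 1098 \left(8 - 2\right) = 1098 \cdot 6 = 6588$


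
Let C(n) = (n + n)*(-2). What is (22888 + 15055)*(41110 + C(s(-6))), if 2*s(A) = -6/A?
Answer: 1559760844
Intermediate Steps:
s(A) = -3/A (s(A) = (-6/A)/2 = -3/A)
C(n) = -4*n (C(n) = (2*n)*(-2) = -4*n)
(22888 + 15055)*(41110 + C(s(-6))) = (22888 + 15055)*(41110 - (-12)/(-6)) = 37943*(41110 - (-12)*(-1)/6) = 37943*(41110 - 4*½) = 37943*(41110 - 2) = 37943*41108 = 1559760844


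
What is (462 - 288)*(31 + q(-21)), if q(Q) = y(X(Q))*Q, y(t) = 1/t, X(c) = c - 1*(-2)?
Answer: 106140/19 ≈ 5586.3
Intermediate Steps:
X(c) = 2 + c (X(c) = c + 2 = 2 + c)
q(Q) = Q/(2 + Q)
(462 - 288)*(31 + q(-21)) = (462 - 288)*(31 - 21/(2 - 21)) = 174*(31 - 21/(-19)) = 174*(31 - 21*(-1/19)) = 174*(31 + 21/19) = 174*(610/19) = 106140/19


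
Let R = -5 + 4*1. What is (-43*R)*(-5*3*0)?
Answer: 0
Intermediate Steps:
R = -1 (R = -5 + 4 = -1)
(-43*R)*(-5*3*0) = (-43*(-1))*(-5*3*0) = 43*(-15*0) = 43*0 = 0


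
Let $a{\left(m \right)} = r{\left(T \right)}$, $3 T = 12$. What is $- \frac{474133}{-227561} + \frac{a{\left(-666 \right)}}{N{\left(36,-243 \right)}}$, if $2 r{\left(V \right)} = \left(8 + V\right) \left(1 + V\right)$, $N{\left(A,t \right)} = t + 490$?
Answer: $\frac{123937681}{56207567} \approx 2.205$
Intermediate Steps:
$N{\left(A,t \right)} = 490 + t$
$T = 4$ ($T = \frac{1}{3} \cdot 12 = 4$)
$r{\left(V \right)} = \frac{\left(1 + V\right) \left(8 + V\right)}{2}$ ($r{\left(V \right)} = \frac{\left(8 + V\right) \left(1 + V\right)}{2} = \frac{\left(1 + V\right) \left(8 + V\right)}{2}$)
$a{\left(m \right)} = 30$ ($a{\left(m \right)} = 4 + \frac{4^{2}}{2} + \frac{9}{2} \cdot 4 = 4 + \frac{1}{2} \cdot 16 + 18 = 4 + 8 + 18 = 30$)
$- \frac{474133}{-227561} + \frac{a{\left(-666 \right)}}{N{\left(36,-243 \right)}} = - \frac{474133}{-227561} + \frac{30}{490 - 243} = \left(-474133\right) \left(- \frac{1}{227561}\right) + \frac{30}{247} = \frac{474133}{227561} + 30 \cdot \frac{1}{247} = \frac{474133}{227561} + \frac{30}{247} = \frac{123937681}{56207567}$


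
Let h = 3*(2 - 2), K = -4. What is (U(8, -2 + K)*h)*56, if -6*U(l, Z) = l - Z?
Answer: 0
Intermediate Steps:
U(l, Z) = -l/6 + Z/6 (U(l, Z) = -(l - Z)/6 = -l/6 + Z/6)
h = 0 (h = 3*0 = 0)
(U(8, -2 + K)*h)*56 = ((-⅙*8 + (-2 - 4)/6)*0)*56 = ((-4/3 + (⅙)*(-6))*0)*56 = ((-4/3 - 1)*0)*56 = -7/3*0*56 = 0*56 = 0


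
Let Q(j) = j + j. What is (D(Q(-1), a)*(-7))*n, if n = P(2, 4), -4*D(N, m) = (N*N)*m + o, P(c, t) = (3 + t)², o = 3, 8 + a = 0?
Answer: -9947/4 ≈ -2486.8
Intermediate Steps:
a = -8 (a = -8 + 0 = -8)
Q(j) = 2*j
D(N, m) = -¾ - m*N²/4 (D(N, m) = -((N*N)*m + 3)/4 = -(N²*m + 3)/4 = -(m*N² + 3)/4 = -(3 + m*N²)/4 = -¾ - m*N²/4)
n = 49 (n = (3 + 4)² = 7² = 49)
(D(Q(-1), a)*(-7))*n = ((-¾ - ¼*(-8)*(2*(-1))²)*(-7))*49 = ((-¾ - ¼*(-8)*(-2)²)*(-7))*49 = ((-¾ - ¼*(-8)*4)*(-7))*49 = ((-¾ + 8)*(-7))*49 = ((29/4)*(-7))*49 = -203/4*49 = -9947/4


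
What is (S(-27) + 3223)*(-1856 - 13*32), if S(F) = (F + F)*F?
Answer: -10635232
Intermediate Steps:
S(F) = 2*F² (S(F) = (2*F)*F = 2*F²)
(S(-27) + 3223)*(-1856 - 13*32) = (2*(-27)² + 3223)*(-1856 - 13*32) = (2*729 + 3223)*(-1856 - 416) = (1458 + 3223)*(-2272) = 4681*(-2272) = -10635232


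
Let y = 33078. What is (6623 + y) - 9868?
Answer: 29833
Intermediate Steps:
(6623 + y) - 9868 = (6623 + 33078) - 9868 = 39701 - 9868 = 29833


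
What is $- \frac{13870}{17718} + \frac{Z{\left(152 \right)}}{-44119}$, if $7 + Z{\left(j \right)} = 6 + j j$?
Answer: $- \frac{510634742}{390850221} \approx -1.3065$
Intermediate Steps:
$Z{\left(j \right)} = -1 + j^{2}$ ($Z{\left(j \right)} = -7 + \left(6 + j j\right) = -7 + \left(6 + j^{2}\right) = -1 + j^{2}$)
$- \frac{13870}{17718} + \frac{Z{\left(152 \right)}}{-44119} = - \frac{13870}{17718} + \frac{-1 + 152^{2}}{-44119} = \left(-13870\right) \frac{1}{17718} + \left(-1 + 23104\right) \left(- \frac{1}{44119}\right) = - \frac{6935}{8859} + 23103 \left(- \frac{1}{44119}\right) = - \frac{6935}{8859} - \frac{23103}{44119} = - \frac{510634742}{390850221}$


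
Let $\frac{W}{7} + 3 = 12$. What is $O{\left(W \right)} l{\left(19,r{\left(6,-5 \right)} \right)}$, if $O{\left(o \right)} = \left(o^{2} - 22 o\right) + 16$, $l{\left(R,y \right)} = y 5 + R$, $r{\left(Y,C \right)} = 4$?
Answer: $101361$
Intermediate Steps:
$l{\left(R,y \right)} = R + 5 y$ ($l{\left(R,y \right)} = 5 y + R = R + 5 y$)
$W = 63$ ($W = -21 + 7 \cdot 12 = -21 + 84 = 63$)
$O{\left(o \right)} = 16 + o^{2} - 22 o$
$O{\left(W \right)} l{\left(19,r{\left(6,-5 \right)} \right)} = \left(16 + 63^{2} - 1386\right) \left(19 + 5 \cdot 4\right) = \left(16 + 3969 - 1386\right) \left(19 + 20\right) = 2599 \cdot 39 = 101361$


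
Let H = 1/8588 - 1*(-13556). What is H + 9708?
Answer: 199791233/8588 ≈ 23264.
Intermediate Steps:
H = 116418929/8588 (H = 1/8588 + 13556 = 116418929/8588 ≈ 13556.)
H + 9708 = 116418929/8588 + 9708 = 199791233/8588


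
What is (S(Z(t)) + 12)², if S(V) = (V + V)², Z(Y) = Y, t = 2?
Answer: 784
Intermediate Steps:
S(V) = 4*V² (S(V) = (2*V)² = 4*V²)
(S(Z(t)) + 12)² = (4*2² + 12)² = (4*4 + 12)² = (16 + 12)² = 28² = 784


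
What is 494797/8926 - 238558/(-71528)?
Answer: 9380302131/159614732 ≈ 58.768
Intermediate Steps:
494797/8926 - 238558/(-71528) = 494797*(1/8926) - 238558*(-1/71528) = 494797/8926 + 119279/35764 = 9380302131/159614732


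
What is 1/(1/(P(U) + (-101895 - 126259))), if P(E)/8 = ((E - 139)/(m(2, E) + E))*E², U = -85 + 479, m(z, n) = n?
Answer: 173726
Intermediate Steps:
U = 394
P(E) = 4*E*(-139 + E) (P(E) = 8*(((E - 139)/(E + E))*E²) = 8*(((-139 + E)/((2*E)))*E²) = 8*(((-139 + E)*(1/(2*E)))*E²) = 8*(((-139 + E)/(2*E))*E²) = 8*(E*(-139 + E)/2) = 4*E*(-139 + E))
1/(1/(P(U) + (-101895 - 126259))) = 1/(1/(4*394*(-139 + 394) + (-101895 - 126259))) = 1/(1/(4*394*255 - 228154)) = 1/(1/(401880 - 228154)) = 1/(1/173726) = 173726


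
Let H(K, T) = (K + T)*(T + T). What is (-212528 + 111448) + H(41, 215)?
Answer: 9000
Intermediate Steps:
H(K, T) = 2*T*(K + T) (H(K, T) = (K + T)*(2*T) = 2*T*(K + T))
(-212528 + 111448) + H(41, 215) = (-212528 + 111448) + 2*215*(41 + 215) = -101080 + 2*215*256 = -101080 + 110080 = 9000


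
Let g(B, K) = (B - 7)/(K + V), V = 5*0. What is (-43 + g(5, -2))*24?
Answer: -1008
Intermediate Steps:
V = 0
g(B, K) = (-7 + B)/K (g(B, K) = (B - 7)/(K + 0) = (-7 + B)/K)
(-43 + g(5, -2))*24 = (-43 + (-7 + 5)/(-2))*24 = (-43 - ½*(-2))*24 = (-43 + 1)*24 = -42*24 = -1008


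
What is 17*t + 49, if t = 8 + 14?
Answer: 423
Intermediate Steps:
t = 22
17*t + 49 = 17*22 + 49 = 374 + 49 = 423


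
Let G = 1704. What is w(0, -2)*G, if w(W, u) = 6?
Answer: 10224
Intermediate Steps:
w(0, -2)*G = 6*1704 = 10224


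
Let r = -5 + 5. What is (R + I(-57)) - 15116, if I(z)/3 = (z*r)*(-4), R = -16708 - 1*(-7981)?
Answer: -23843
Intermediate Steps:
r = 0
R = -8727 (R = -16708 + 7981 = -8727)
I(z) = 0 (I(z) = 3*((z*0)*(-4)) = 3*(0*(-4)) = 3*0 = 0)
(R + I(-57)) - 15116 = (-8727 + 0) - 15116 = -8727 - 15116 = -23843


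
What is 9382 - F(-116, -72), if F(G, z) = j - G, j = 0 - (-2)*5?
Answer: 9256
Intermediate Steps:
j = 10 (j = 0 - 2*(-5) = 0 + 10 = 10)
F(G, z) = 10 - G
9382 - F(-116, -72) = 9382 - (10 - 1*(-116)) = 9382 - (10 + 116) = 9382 - 1*126 = 9382 - 126 = 9256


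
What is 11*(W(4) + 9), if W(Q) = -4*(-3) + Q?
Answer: 275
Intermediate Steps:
W(Q) = 12 + Q
11*(W(4) + 9) = 11*((12 + 4) + 9) = 11*(16 + 9) = 11*25 = 275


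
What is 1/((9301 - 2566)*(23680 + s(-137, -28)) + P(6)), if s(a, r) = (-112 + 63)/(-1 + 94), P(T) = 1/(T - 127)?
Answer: 3751/598214174164 ≈ 6.2703e-9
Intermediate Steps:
P(T) = 1/(-127 + T)
s(a, r) = -49/93
1/((9301 - 2566)*(23680 + s(-137, -28)) + P(6)) = 1/((9301 - 2566)*(23680 - 49/93) + 1/(-127 + 6)) = 1/(6735*(2202191/93) + 1/(-121)) = 1/(4943918795/31 - 1/121) = 1/(598214174164/3751) = 3751/598214174164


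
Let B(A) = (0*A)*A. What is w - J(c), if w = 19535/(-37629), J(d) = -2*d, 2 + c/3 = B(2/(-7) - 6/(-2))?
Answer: -471083/37629 ≈ -12.519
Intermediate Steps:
B(A) = 0 (B(A) = 0*A = 0)
c = -6 (c = -6 + 3*0 = -6 + 0 = -6)
w = -19535/37629 (w = 19535*(-1/37629) = -19535/37629 ≈ -0.51915)
w - J(c) = -19535/37629 - (-2)*(-6) = -19535/37629 - 1*12 = -19535/37629 - 12 = -471083/37629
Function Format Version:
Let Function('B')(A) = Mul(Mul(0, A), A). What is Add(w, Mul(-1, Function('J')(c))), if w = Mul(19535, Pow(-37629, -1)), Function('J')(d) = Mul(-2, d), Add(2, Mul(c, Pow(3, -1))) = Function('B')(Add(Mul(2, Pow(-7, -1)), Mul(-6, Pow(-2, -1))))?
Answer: Rational(-471083, 37629) ≈ -12.519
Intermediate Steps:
Function('B')(A) = 0 (Function('B')(A) = Mul(0, A) = 0)
c = -6 (c = Add(-6, Mul(3, 0)) = Add(-6, 0) = -6)
w = Rational(-19535, 37629) (w = Mul(19535, Rational(-1, 37629)) = Rational(-19535, 37629) ≈ -0.51915)
Add(w, Mul(-1, Function('J')(c))) = Add(Rational(-19535, 37629), Mul(-1, Mul(-2, -6))) = Add(Rational(-19535, 37629), Mul(-1, 12)) = Add(Rational(-19535, 37629), -12) = Rational(-471083, 37629)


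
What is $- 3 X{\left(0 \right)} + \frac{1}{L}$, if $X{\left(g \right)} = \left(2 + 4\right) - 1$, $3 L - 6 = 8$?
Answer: $- \frac{207}{14} \approx -14.786$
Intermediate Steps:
$L = \frac{14}{3}$ ($L = 2 + \frac{1}{3} \cdot 8 = 2 + \frac{8}{3} = \frac{14}{3} \approx 4.6667$)
$X{\left(g \right)} = 5$ ($X{\left(g \right)} = 6 - 1 = 5$)
$- 3 X{\left(0 \right)} + \frac{1}{L} = \left(-3\right) 5 + \frac{1}{\frac{14}{3}} = -15 + \frac{3}{14} = - \frac{207}{14}$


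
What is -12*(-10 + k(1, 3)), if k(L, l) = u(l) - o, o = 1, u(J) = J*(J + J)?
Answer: -84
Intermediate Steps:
u(J) = 2*J**2 (u(J) = J*(2*J) = 2*J**2)
k(L, l) = -1 + 2*l**2 (k(L, l) = 2*l**2 - 1*1 = 2*l**2 - 1 = -1 + 2*l**2)
-12*(-10 + k(1, 3)) = -12*(-10 + (-1 + 2*3**2)) = -12*(-10 + (-1 + 2*9)) = -12*(-10 + (-1 + 18)) = -12*(-10 + 17) = -12*7 = -84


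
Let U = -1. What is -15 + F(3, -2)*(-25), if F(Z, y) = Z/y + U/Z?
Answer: 185/6 ≈ 30.833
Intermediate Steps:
F(Z, y) = -1/Z + Z/y (F(Z, y) = Z/y - 1/Z = -1/Z + Z/y)
-15 + F(3, -2)*(-25) = -15 + (-1/3 + 3/(-2))*(-25) = -15 + (-1*⅓ + 3*(-½))*(-25) = -15 + (-⅓ - 3/2)*(-25) = -15 - 11/6*(-25) = -15 + 275/6 = 185/6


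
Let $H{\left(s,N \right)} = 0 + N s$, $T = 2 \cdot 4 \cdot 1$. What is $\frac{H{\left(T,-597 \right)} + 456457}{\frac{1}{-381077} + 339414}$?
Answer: $\frac{172125240437}{129342868877} \approx 1.3308$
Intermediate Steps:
$T = 8$ ($T = 8 \cdot 1 = 8$)
$H{\left(s,N \right)} = N s$
$\frac{H{\left(T,-597 \right)} + 456457}{\frac{1}{-381077} + 339414} = \frac{\left(-597\right) 8 + 456457}{\frac{1}{-381077} + 339414} = \frac{-4776 + 456457}{- \frac{1}{381077} + 339414} = \frac{451681}{\frac{129342868877}{381077}} = 451681 \cdot \frac{381077}{129342868877} = \frac{172125240437}{129342868877}$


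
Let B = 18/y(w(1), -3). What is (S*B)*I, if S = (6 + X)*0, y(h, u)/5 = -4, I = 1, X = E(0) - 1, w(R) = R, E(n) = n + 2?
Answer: 0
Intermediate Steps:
E(n) = 2 + n
X = 1 (X = (2 + 0) - 1 = 2 - 1 = 1)
y(h, u) = -20 (y(h, u) = 5*(-4) = -20)
S = 0 (S = (6 + 1)*0 = 7*0 = 0)
B = -9/10 (B = 18/(-20) = 18*(-1/20) = -9/10 ≈ -0.90000)
(S*B)*I = (0*(-9/10))*1 = 0*1 = 0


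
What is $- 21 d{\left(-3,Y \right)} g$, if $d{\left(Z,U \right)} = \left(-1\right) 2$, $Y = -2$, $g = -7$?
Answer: $-294$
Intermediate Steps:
$d{\left(Z,U \right)} = -2$
$- 21 d{\left(-3,Y \right)} g = \left(-21\right) \left(-2\right) \left(-7\right) = 42 \left(-7\right) = -294$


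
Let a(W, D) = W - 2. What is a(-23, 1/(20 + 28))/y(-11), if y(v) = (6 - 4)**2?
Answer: -25/4 ≈ -6.2500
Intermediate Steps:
a(W, D) = -2 + W
y(v) = 4 (y(v) = 2**2 = 4)
a(-23, 1/(20 + 28))/y(-11) = (-2 - 23)/4 = -25*1/4 = -25/4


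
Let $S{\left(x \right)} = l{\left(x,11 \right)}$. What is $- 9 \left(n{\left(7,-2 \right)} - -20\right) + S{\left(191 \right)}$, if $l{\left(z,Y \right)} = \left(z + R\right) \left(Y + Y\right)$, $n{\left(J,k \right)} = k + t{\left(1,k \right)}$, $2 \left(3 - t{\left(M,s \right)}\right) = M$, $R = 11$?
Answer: $\frac{8519}{2} \approx 4259.5$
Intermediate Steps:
$t{\left(M,s \right)} = 3 - \frac{M}{2}$
$n{\left(J,k \right)} = \frac{5}{2} + k$ ($n{\left(J,k \right)} = k + \left(3 - \frac{1}{2}\right) = k + \frac{5}{2} = \frac{5}{2} + k$)
$l{\left(z,Y \right)} = 2 Y \left(11 + z\right)$ ($l{\left(z,Y \right)} = \left(z + 11\right) \left(Y + Y\right) = \left(11 + z\right) 2 Y = 2 Y \left(11 + z\right)$)
$S{\left(x \right)} = 242 + 22 x$ ($S{\left(x \right)} = 2 \cdot 11 \left(11 + x\right) = 242 + 22 x$)
$- 9 \left(n{\left(7,-2 \right)} - -20\right) + S{\left(191 \right)} = - 9 \left(\left(\frac{5}{2} - 2\right) - -20\right) + \left(242 + 22 \cdot 191\right) = - 9 \left(\frac{1}{2} + 20\right) + \left(242 + 4202\right) = \left(-9\right) \frac{41}{2} + 4444 = - \frac{369}{2} + 4444 = \frac{8519}{2}$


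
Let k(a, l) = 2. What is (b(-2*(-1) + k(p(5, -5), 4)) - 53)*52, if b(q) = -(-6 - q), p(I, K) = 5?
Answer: -2236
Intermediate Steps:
b(q) = 6 + q
(b(-2*(-1) + k(p(5, -5), 4)) - 53)*52 = ((6 + (-2*(-1) + 2)) - 53)*52 = ((6 + (2 + 2)) - 53)*52 = ((6 + 4) - 53)*52 = (10 - 53)*52 = -43*52 = -2236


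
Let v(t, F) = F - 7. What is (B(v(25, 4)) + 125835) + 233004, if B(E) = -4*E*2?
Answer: 358863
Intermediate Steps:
v(t, F) = -7 + F
B(E) = -8*E
(B(v(25, 4)) + 125835) + 233004 = (-8*(-7 + 4) + 125835) + 233004 = (-8*(-3) + 125835) + 233004 = (24 + 125835) + 233004 = 125859 + 233004 = 358863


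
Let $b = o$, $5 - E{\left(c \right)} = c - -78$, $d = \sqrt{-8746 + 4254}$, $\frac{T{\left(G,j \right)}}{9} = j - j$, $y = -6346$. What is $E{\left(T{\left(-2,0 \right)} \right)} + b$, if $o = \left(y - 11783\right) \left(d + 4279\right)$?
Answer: $-77574064 - 36258 i \sqrt{1123} \approx -7.7574 \cdot 10^{7} - 1.215 \cdot 10^{6} i$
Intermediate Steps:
$T{\left(G,j \right)} = 0$ ($T{\left(G,j \right)} = 9 \left(j - j\right) = 9 \cdot 0 = 0$)
$d = 2 i \sqrt{1123}$ ($d = \sqrt{-4492} = 2 i \sqrt{1123} \approx 67.022 i$)
$E{\left(c \right)} = -73 - c$ ($E{\left(c \right)} = 5 - \left(c - -78\right) = 5 - \left(c + 78\right) = 5 - \left(78 + c\right) = -73 - c$)
$o = -77573991 - 36258 i \sqrt{1123}$ ($o = \left(-6346 - 11783\right) \left(2 i \sqrt{1123} + 4279\right) = - 18129 \left(4279 + 2 i \sqrt{1123}\right) = -77573991 - 36258 i \sqrt{1123} \approx -7.7574 \cdot 10^{7} - 1.215 \cdot 10^{6} i$)
$b = -77573991 - 36258 i \sqrt{1123} \approx -7.7574 \cdot 10^{7} - 1.215 \cdot 10^{6} i$
$E{\left(T{\left(-2,0 \right)} \right)} + b = \left(-73 - 0\right) - \left(77573991 + 36258 i \sqrt{1123}\right) = \left(-73 + 0\right) - \left(77573991 + 36258 i \sqrt{1123}\right) = -73 - \left(77573991 + 36258 i \sqrt{1123}\right) = -77574064 - 36258 i \sqrt{1123}$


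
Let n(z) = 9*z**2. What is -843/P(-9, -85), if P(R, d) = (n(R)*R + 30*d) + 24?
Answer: 281/3029 ≈ 0.092770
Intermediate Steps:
P(R, d) = 24 + 9*R**3 + 30*d (P(R, d) = ((9*R**2)*R + 30*d) + 24 = (9*R**3 + 30*d) + 24 = 24 + 9*R**3 + 30*d)
-843/P(-9, -85) = -843/(24 + 9*(-9)**3 + 30*(-85)) = -843/(24 + 9*(-729) - 2550) = -843/(24 - 6561 - 2550) = -843/(-9087) = -843*(-1/9087) = 281/3029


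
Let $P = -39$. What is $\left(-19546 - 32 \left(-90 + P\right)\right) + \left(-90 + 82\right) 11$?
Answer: $-15506$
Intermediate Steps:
$\left(-19546 - 32 \left(-90 + P\right)\right) + \left(-90 + 82\right) 11 = \left(-19546 - 32 \left(-90 - 39\right)\right) + \left(-90 + 82\right) 11 = \left(-19546 - -4128\right) - 88 = \left(-19546 + 4128\right) - 88 = -15418 - 88 = -15506$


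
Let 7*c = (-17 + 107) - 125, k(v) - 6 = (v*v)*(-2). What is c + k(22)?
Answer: -967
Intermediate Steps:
k(v) = 6 - 2*v² (k(v) = 6 + (v*v)*(-2) = 6 + v²*(-2) = 6 - 2*v²)
c = -5 (c = ((-17 + 107) - 125)/7 = (90 - 125)/7 = (⅐)*(-35) = -5)
c + k(22) = -5 + (6 - 2*22²) = -5 + (6 - 2*484) = -5 + (6 - 968) = -5 - 962 = -967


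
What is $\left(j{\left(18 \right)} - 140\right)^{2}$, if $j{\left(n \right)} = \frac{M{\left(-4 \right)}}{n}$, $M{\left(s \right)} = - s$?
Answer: $\frac{1582564}{81} \approx 19538.0$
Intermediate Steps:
$j{\left(n \right)} = \frac{4}{n}$ ($j{\left(n \right)} = \frac{\left(-1\right) \left(-4\right)}{n} = \frac{4}{n}$)
$\left(j{\left(18 \right)} - 140\right)^{2} = \left(\frac{4}{18} - 140\right)^{2} = \left(4 \cdot \frac{1}{18} - 140\right)^{2} = \left(\frac{2}{9} - 140\right)^{2} = \left(- \frac{1258}{9}\right)^{2} = \frac{1582564}{81}$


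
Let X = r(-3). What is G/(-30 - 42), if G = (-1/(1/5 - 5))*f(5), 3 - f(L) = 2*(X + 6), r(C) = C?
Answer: 5/576 ≈ 0.0086806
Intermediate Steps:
X = -3
f(L) = -3 (f(L) = 3 - 2*(-3 + 6) = 3 - 2*3 = 3 - 1*6 = 3 - 6 = -3)
G = -5/8 (G = (-1/(1/5 - 5))*(-3) = (-1/(-24/5))*(-3) = -5/24*(-1)*(-3) = (5/24)*(-3) = -5/8 ≈ -0.62500)
G/(-30 - 42) = -5/(8*(-30 - 42)) = -5/8/(-72) = -5/8*(-1/72) = 5/576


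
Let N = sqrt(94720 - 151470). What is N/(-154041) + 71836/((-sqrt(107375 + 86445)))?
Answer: -35918*sqrt(48455)/48455 - 5*I*sqrt(2270)/154041 ≈ -163.17 - 0.0015465*I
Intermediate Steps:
N = 5*I*sqrt(2270) (N = sqrt(-56750) = 5*I*sqrt(2270) ≈ 238.22*I)
N/(-154041) + 71836/((-sqrt(107375 + 86445))) = (5*I*sqrt(2270))/(-154041) + 71836/((-sqrt(107375 + 86445))) = (5*I*sqrt(2270))*(-1/154041) + 71836/((-sqrt(193820))) = -5*I*sqrt(2270)/154041 + 71836/((-2*sqrt(48455))) = -5*I*sqrt(2270)/154041 + 71836*(-sqrt(48455)/96910) = -5*I*sqrt(2270)/154041 - 35918*sqrt(48455)/48455 = -35918*sqrt(48455)/48455 - 5*I*sqrt(2270)/154041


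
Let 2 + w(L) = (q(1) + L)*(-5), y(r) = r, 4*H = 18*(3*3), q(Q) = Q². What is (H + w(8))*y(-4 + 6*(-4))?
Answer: 182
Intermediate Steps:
H = 81/2 (H = (18*(3*3))/4 = (18*9)/4 = (¼)*162 = 81/2 ≈ 40.500)
w(L) = -7 - 5*L (w(L) = -2 + (1² + L)*(-5) = -2 + (1 + L)*(-5) = -2 + (-5 - 5*L) = -7 - 5*L)
(H + w(8))*y(-4 + 6*(-4)) = (81/2 + (-7 - 5*8))*(-4 + 6*(-4)) = (81/2 + (-7 - 40))*(-4 - 24) = (81/2 - 47)*(-28) = -13/2*(-28) = 182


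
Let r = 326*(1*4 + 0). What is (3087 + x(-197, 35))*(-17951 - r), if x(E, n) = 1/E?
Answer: -11709697190/197 ≈ -5.9440e+7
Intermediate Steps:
r = 1304 (r = 326*(4 + 0) = 326*4 = 1304)
(3087 + x(-197, 35))*(-17951 - r) = (3087 + 1/(-197))*(-17951 - 1*1304) = (3087 - 1/197)*(-17951 - 1304) = (608138/197)*(-19255) = -11709697190/197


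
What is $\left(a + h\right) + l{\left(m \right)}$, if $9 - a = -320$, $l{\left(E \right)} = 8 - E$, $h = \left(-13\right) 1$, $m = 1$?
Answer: $323$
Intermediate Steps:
$h = -13$
$a = 329$ ($a = 9 - -320 = 9 + 320 = 329$)
$\left(a + h\right) + l{\left(m \right)} = \left(329 - 13\right) + \left(8 - 1\right) = 316 + \left(8 - 1\right) = 316 + 7 = 323$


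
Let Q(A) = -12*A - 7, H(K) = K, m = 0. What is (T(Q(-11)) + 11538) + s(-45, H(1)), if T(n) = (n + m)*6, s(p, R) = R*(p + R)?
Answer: 12244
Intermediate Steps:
Q(A) = -7 - 12*A
s(p, R) = R*(R + p)
T(n) = 6*n (T(n) = (n + 0)*6 = n*6 = 6*n)
(T(Q(-11)) + 11538) + s(-45, H(1)) = (6*(-7 - 12*(-11)) + 11538) + 1*(1 - 45) = (6*(-7 + 132) + 11538) + 1*(-44) = (6*125 + 11538) - 44 = (750 + 11538) - 44 = 12288 - 44 = 12244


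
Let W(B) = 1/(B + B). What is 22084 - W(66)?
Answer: 2915087/132 ≈ 22084.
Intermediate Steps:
W(B) = 1/(2*B)
22084 - W(66) = 22084 - 1/(2*66) = 22084 - 1*1/132 = 22084 - 1/132 = 2915087/132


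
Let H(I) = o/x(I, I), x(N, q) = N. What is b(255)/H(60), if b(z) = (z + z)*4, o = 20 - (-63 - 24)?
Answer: 122400/107 ≈ 1143.9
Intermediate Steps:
o = 107 (o = 20 - 1*(-87) = 20 + 87 = 107)
b(z) = 8*z (b(z) = (2*z)*4 = 8*z)
H(I) = 107/I
b(255)/H(60) = (8*255)/((107/60)) = 2040/((107*(1/60))) = 2040/(107/60) = 2040*(60/107) = 122400/107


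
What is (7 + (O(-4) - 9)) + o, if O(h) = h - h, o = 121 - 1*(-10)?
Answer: 129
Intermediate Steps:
o = 131 (o = 121 + 10 = 131)
O(h) = 0
(7 + (O(-4) - 9)) + o = (7 + (0 - 9)) + 131 = (7 - 9) + 131 = -2 + 131 = 129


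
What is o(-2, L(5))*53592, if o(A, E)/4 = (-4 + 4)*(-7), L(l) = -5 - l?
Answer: 0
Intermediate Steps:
o(A, E) = 0 (o(A, E) = 4*((-4 + 4)*(-7)) = 4*(0*(-7)) = 4*0 = 0)
o(-2, L(5))*53592 = 0*53592 = 0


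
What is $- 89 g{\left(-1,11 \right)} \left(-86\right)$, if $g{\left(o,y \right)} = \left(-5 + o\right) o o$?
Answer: $-45924$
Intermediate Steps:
$g{\left(o,y \right)} = o^{2} \left(-5 + o\right)$ ($g{\left(o,y \right)} = o \left(-5 + o\right) o = o^{2} \left(-5 + o\right)$)
$- 89 g{\left(-1,11 \right)} \left(-86\right) = - 89 \left(-1\right)^{2} \left(-5 - 1\right) \left(-86\right) = - 89 \cdot 1 \left(-6\right) \left(-86\right) = \left(-89\right) \left(-6\right) \left(-86\right) = 534 \left(-86\right) = -45924$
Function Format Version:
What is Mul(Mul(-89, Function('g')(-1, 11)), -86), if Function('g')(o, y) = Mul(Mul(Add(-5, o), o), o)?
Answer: -45924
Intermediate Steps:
Function('g')(o, y) = Mul(Pow(o, 2), Add(-5, o)) (Function('g')(o, y) = Mul(Mul(o, Add(-5, o)), o) = Mul(Pow(o, 2), Add(-5, o)))
Mul(Mul(-89, Function('g')(-1, 11)), -86) = Mul(Mul(-89, Mul(Pow(-1, 2), Add(-5, -1))), -86) = Mul(Mul(-89, Mul(1, -6)), -86) = Mul(Mul(-89, -6), -86) = Mul(534, -86) = -45924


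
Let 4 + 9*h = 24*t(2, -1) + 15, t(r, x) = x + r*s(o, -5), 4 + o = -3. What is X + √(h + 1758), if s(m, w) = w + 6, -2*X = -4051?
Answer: 4051/2 + √15857/3 ≈ 2067.5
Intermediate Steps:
o = -7 (o = -4 - 3 = -7)
X = 4051/2 (X = -½*(-4051) = 4051/2 ≈ 2025.5)
s(m, w) = 6 + w
t(r, x) = r + x (t(r, x) = x + r*(6 - 5) = x + r*1 = x + r = r + x)
h = 35/9 (h = -4/9 + (24*(2 - 1) + 15)/9 = -4/9 + (24*1 + 15)/9 = -4/9 + (24 + 15)/9 = -4/9 + (⅑)*39 = -4/9 + 13/3 = 35/9 ≈ 3.8889)
X + √(h + 1758) = 4051/2 + √(35/9 + 1758) = 4051/2 + √(15857/9) = 4051/2 + √15857/3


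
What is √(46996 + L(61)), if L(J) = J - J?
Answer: 2*√11749 ≈ 216.79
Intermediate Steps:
L(J) = 0
√(46996 + L(61)) = √(46996 + 0) = √46996 = 2*√11749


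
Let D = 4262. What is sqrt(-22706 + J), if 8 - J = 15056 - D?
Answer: 2*I*sqrt(8373) ≈ 183.01*I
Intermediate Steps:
J = -10786 (J = 8 - (15056 - 1*4262) = 8 - (15056 - 4262) = 8 - 1*10794 = 8 - 10794 = -10786)
sqrt(-22706 + J) = sqrt(-22706 - 10786) = sqrt(-33492) = 2*I*sqrt(8373)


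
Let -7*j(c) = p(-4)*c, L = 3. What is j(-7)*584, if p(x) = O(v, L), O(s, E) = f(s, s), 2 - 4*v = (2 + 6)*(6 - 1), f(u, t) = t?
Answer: -5548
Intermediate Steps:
v = -19/2 (v = 1/2 - (2 + 6)*(6 - 1)/4 = 1/2 - 2*5 = 1/2 - 1/4*40 = 1/2 - 10 = -19/2 ≈ -9.5000)
O(s, E) = s
p(x) = -19/2
j(c) = 19*c/14 (j(c) = -(-19)*c/14 = 19*c/14)
j(-7)*584 = ((19/14)*(-7))*584 = -19/2*584 = -5548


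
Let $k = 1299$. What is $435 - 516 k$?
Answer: $-669849$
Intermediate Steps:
$435 - 516 k = 435 - 670284 = -669849$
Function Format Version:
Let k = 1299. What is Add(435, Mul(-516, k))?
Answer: -669849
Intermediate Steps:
Add(435, Mul(-516, k)) = Add(435, Mul(-516, 1299)) = Add(435, -670284) = -669849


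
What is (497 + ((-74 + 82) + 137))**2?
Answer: 412164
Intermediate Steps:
(497 + ((-74 + 82) + 137))**2 = (497 + (8 + 137))**2 = (497 + 145)**2 = 642**2 = 412164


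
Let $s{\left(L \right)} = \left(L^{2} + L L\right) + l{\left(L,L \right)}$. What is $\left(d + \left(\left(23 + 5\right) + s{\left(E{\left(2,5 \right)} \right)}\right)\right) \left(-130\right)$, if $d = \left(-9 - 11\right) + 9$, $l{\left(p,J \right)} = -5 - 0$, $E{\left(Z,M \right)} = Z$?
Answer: $-2600$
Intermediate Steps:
$l{\left(p,J \right)} = -5$ ($l{\left(p,J \right)} = -5 + 0 = -5$)
$s{\left(L \right)} = -5 + 2 L^{2}$ ($s{\left(L \right)} = \left(L^{2} + L L\right) - 5 = \left(L^{2} + L^{2}\right) - 5 = 2 L^{2} - 5 = -5 + 2 L^{2}$)
$d = -11$ ($d = -20 + 9 = -11$)
$\left(d + \left(\left(23 + 5\right) + s{\left(E{\left(2,5 \right)} \right)}\right)\right) \left(-130\right) = \left(-11 + \left(\left(23 + 5\right) - \left(5 - 2 \cdot 2^{2}\right)\right)\right) \left(-130\right) = \left(-11 + \left(28 + \left(-5 + 2 \cdot 4\right)\right)\right) \left(-130\right) = \left(-11 + \left(28 + \left(-5 + 8\right)\right)\right) \left(-130\right) = \left(-11 + \left(28 + 3\right)\right) \left(-130\right) = \left(-11 + 31\right) \left(-130\right) = 20 \left(-130\right) = -2600$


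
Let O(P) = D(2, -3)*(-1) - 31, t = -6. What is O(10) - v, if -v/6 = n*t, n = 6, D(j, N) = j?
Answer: -249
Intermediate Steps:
O(P) = -33 (O(P) = 2*(-1) - 31 = -2 - 31 = -33)
v = 216 (v = -36*(-6) = -6*(-36) = 216)
O(10) - v = -33 - 1*216 = -33 - 216 = -249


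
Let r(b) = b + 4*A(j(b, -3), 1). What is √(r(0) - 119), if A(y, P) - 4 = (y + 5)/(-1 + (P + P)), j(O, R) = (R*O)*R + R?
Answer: I*√95 ≈ 9.7468*I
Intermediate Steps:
j(O, R) = R + O*R² (j(O, R) = (O*R)*R + R = O*R² + R = R + O*R²)
A(y, P) = 4 + (5 + y)/(-1 + 2*P) (A(y, P) = 4 + (y + 5)/(-1 + (P + P)) = 4 + (5 + y)/(-1 + 2*P))
r(b) = 24 + 37*b (r(b) = b + 4*((1 - 3*(1 + b*(-3)) + 8*1)/(-1 + 2*1)) = b + 4*((1 - 3*(1 - 3*b) + 8)/(-1 + 2)) = b + 4*((1 + (-3 + 9*b) + 8)/1) = b + 4*(1*(6 + 9*b)) = b + 4*(6 + 9*b) = b + (24 + 36*b) = 24 + 37*b)
√(r(0) - 119) = √((24 + 37*0) - 119) = √((24 + 0) - 119) = √(24 - 119) = √(-95) = I*√95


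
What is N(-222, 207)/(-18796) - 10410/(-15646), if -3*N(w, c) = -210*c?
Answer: -7761045/73520554 ≈ -0.10556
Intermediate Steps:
N(w, c) = 70*c (N(w, c) = -(-70)*c = 70*c)
N(-222, 207)/(-18796) - 10410/(-15646) = (70*207)/(-18796) - 10410/(-15646) = 14490*(-1/18796) - 10410*(-1/15646) = -7245/9398 + 5205/7823 = -7761045/73520554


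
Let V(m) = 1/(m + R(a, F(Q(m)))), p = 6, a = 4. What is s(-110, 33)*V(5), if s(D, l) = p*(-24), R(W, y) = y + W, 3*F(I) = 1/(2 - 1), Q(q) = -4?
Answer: -108/7 ≈ -15.429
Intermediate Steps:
F(I) = ⅓ (F(I) = 1/(3*(2 - 1)) = (⅓)/1 = (⅓)*1 = ⅓)
R(W, y) = W + y
V(m) = 1/(13/3 + m) (V(m) = 1/(m + (4 + ⅓)) = 1/(m + 13/3) = 1/(13/3 + m))
s(D, l) = -144 (s(D, l) = 6*(-24) = -144)
s(-110, 33)*V(5) = -432/(13 + 3*5) = -432/(13 + 15) = -432/28 = -144*3/28 = -108/7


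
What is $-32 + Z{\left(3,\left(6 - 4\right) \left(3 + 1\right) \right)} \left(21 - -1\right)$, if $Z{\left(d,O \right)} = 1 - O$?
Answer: $-186$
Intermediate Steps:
$-32 + Z{\left(3,\left(6 - 4\right) \left(3 + 1\right) \right)} \left(21 - -1\right) = -32 + \left(1 - \left(6 - 4\right) \left(3 + 1\right)\right) \left(21 - -1\right) = -32 + \left(1 - 2 \cdot 4\right) \left(21 + 1\right) = -32 + \left(1 - 8\right) 22 = -32 - 154 = -186$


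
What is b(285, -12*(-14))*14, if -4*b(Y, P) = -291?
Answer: 2037/2 ≈ 1018.5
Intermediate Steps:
b(Y, P) = 291/4 (b(Y, P) = -¼*(-291) = 291/4)
b(285, -12*(-14))*14 = (291/4)*14 = 2037/2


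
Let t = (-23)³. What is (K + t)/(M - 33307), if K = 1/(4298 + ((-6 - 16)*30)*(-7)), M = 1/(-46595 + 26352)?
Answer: 732157629705/2004271754212 ≈ 0.36530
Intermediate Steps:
t = -12167
M = -1/20243 (M = 1/(-20243) = -1/20243 ≈ -4.9400e-5)
K = 1/8918 (K = 1/(4298 - 22*30*(-7)) = 1/(4298 - 660*(-7)) = 1/(4298 + 4620) = 1/8918 ≈ 0.00011213)
(K + t)/(M - 33307) = (1/8918 - 12167)/(-1/20243 - 33307) = -108505305/(8918*(-674233602/20243)) = -108505305/8918*(-20243/674233602) = 732157629705/2004271754212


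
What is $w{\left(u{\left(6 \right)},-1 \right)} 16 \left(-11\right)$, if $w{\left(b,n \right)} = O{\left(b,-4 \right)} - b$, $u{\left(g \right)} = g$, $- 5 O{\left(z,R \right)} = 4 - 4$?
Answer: $1056$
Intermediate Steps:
$O{\left(z,R \right)} = 0$ ($O{\left(z,R \right)} = - \frac{4 - 4}{5} = \left(- \frac{1}{5}\right) 0 = 0$)
$w{\left(b,n \right)} = - b$ ($w{\left(b,n \right)} = 0 - b = - b$)
$w{\left(u{\left(6 \right)},-1 \right)} 16 \left(-11\right) = \left(-1\right) 6 \cdot 16 \left(-11\right) = \left(-6\right) 16 \left(-11\right) = \left(-96\right) \left(-11\right) = 1056$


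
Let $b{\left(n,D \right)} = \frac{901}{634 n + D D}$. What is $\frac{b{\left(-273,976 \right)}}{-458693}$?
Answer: $- \frac{901}{357548441342} \approx -2.5199 \cdot 10^{-9}$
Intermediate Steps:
$b{\left(n,D \right)} = \frac{901}{D^{2} + 634 n}$ ($b{\left(n,D \right)} = \frac{901}{634 n + D^{2}} = \frac{901}{D^{2} + 634 n}$)
$\frac{b{\left(-273,976 \right)}}{-458693} = \frac{901 \frac{1}{976^{2} + 634 \left(-273\right)}}{-458693} = \frac{901}{952576 - 173082} \left(- \frac{1}{458693}\right) = \frac{901}{779494} \left(- \frac{1}{458693}\right) = - \frac{901}{357548441342}$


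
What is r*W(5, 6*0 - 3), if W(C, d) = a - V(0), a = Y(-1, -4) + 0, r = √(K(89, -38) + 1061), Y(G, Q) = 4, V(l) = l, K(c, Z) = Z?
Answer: 4*√1023 ≈ 127.94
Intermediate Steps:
r = √1023 (r = √(-38 + 1061) = √1023 ≈ 31.984)
a = 4 (a = 4 + 0 = 4)
W(C, d) = 4 (W(C, d) = 4 - 1*0 = 4 + 0 = 4)
r*W(5, 6*0 - 3) = √1023*4 = 4*√1023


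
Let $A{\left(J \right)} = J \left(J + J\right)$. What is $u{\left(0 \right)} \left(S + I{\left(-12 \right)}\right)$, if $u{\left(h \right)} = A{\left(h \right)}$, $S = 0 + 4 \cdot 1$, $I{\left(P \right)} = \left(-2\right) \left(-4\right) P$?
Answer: $0$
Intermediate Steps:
$I{\left(P \right)} = 8 P$
$S = 4$ ($S = 0 + 4 = 4$)
$A{\left(J \right)} = 2 J^{2}$ ($A{\left(J \right)} = J 2 J = 2 J^{2}$)
$u{\left(h \right)} = 2 h^{2}$
$u{\left(0 \right)} \left(S + I{\left(-12 \right)}\right) = 2 \cdot 0^{2} \left(4 + 8 \left(-12\right)\right) = 2 \cdot 0 \left(4 - 96\right) = 0 \left(-92\right) = 0$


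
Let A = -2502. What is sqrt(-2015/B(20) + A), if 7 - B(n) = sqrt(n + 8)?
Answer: sqrt(-19529 + 5004*sqrt(7))/sqrt(7 - 2*sqrt(7)) ≈ 60.675*I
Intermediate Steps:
B(n) = 7 - sqrt(8 + n) (B(n) = 7 - sqrt(n + 8) = 7 - sqrt(8 + n))
sqrt(-2015/B(20) + A) = sqrt(-2015/(7 - sqrt(8 + 20)) - 2502) = sqrt(-2015/(7 - sqrt(28)) - 2502) = sqrt(-2015/(7 - 2*sqrt(7)) - 2502) = sqrt(-2502 - 2015/(7 - 2*sqrt(7)))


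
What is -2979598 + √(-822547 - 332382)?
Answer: -2979598 + I*√1154929 ≈ -2.9796e+6 + 1074.7*I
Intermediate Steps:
-2979598 + √(-822547 - 332382) = -2979598 + √(-1154929) = -2979598 + I*√1154929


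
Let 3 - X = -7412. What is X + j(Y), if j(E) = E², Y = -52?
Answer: 10119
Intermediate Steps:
X = 7415 (X = 3 - 1*(-7412) = 3 + 7412 = 7415)
X + j(Y) = 7415 + (-52)² = 7415 + 2704 = 10119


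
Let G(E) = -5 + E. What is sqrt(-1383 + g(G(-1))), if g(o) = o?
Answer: I*sqrt(1389) ≈ 37.269*I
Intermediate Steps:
sqrt(-1383 + g(G(-1))) = sqrt(-1383 + (-5 - 1)) = sqrt(-1383 - 6) = sqrt(-1389) = I*sqrt(1389)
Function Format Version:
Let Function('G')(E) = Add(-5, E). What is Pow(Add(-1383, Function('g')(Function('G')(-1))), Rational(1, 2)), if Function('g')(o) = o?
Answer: Mul(I, Pow(1389, Rational(1, 2))) ≈ Mul(37.269, I)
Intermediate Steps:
Pow(Add(-1383, Function('g')(Function('G')(-1))), Rational(1, 2)) = Pow(Add(-1383, Add(-5, -1)), Rational(1, 2)) = Pow(Add(-1383, -6), Rational(1, 2)) = Pow(-1389, Rational(1, 2)) = Mul(I, Pow(1389, Rational(1, 2)))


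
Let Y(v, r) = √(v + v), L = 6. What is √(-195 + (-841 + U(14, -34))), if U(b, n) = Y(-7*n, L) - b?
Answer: √(-1050 + 2*√119) ≈ 32.065*I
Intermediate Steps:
Y(v, r) = √2*√v (Y(v, r) = √(2*v) = √2*√v)
U(b, n) = -b + √14*√(-n) (U(b, n) = √2*√(-7*n) - b = √2*(√7*√(-n)) - b = √14*√(-n) - b = -b + √14*√(-n))
√(-195 + (-841 + U(14, -34))) = √(-195 + (-841 + (-1*14 + √14*√(-1*(-34))))) = √(-195 + (-841 + (-14 + √14*√34))) = √(-195 + (-841 + (-14 + 2*√119))) = √(-195 + (-855 + 2*√119)) = √(-1050 + 2*√119)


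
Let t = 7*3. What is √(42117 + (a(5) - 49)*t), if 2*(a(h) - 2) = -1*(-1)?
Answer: √164562/2 ≈ 202.83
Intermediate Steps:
a(h) = 5/2 (a(h) = 2 + (-1*(-1))/2 = 2 + (½)*1 = 2 + ½ = 5/2)
t = 21
√(42117 + (a(5) - 49)*t) = √(42117 + (5/2 - 49)*21) = √(42117 - 93/2*21) = √(42117 - 1953/2) = √(82281/2) = √164562/2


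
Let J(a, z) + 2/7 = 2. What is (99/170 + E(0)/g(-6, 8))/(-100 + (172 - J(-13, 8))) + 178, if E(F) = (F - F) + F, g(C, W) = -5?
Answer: 4962871/27880 ≈ 178.01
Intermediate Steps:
J(a, z) = 12/7 (J(a, z) = -2/7 + 2 = 12/7)
E(F) = F (E(F) = 0 + F = F)
(99/170 + E(0)/g(-6, 8))/(-100 + (172 - J(-13, 8))) + 178 = (99/170 + 0/(-5))/(-100 + (172 - 1*12/7)) + 178 = (99*(1/170) + 0*(-⅕))/(-100 + (172 - 12/7)) + 178 = (99/170 + 0)/(-100 + 1192/7) + 178 = (99/170)/(492/7) + 178 = (7/492)*(99/170) + 178 = 231/27880 + 178 = 4962871/27880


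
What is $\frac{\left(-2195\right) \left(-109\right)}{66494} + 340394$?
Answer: $\frac{22634397891}{66494} \approx 3.404 \cdot 10^{5}$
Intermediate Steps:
$\frac{\left(-2195\right) \left(-109\right)}{66494} + 340394 = 239255 \cdot \frac{1}{66494} + 340394 = \frac{239255}{66494} + 340394 = \frac{22634397891}{66494}$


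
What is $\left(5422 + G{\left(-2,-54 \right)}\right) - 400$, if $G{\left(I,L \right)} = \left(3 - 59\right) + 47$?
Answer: $5013$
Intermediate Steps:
$G{\left(I,L \right)} = -9$ ($G{\left(I,L \right)} = -56 + 47 = -9$)
$\left(5422 + G{\left(-2,-54 \right)}\right) - 400 = \left(5422 - 9\right) - 400 = 5413 - 400 = 5013$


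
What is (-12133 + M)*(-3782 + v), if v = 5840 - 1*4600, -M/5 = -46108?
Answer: -555190594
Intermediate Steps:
M = 230540 (M = -5*(-46108) = 230540)
v = 1240 (v = 5840 - 4600 = 1240)
(-12133 + M)*(-3782 + v) = (-12133 + 230540)*(-3782 + 1240) = 218407*(-2542) = -555190594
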